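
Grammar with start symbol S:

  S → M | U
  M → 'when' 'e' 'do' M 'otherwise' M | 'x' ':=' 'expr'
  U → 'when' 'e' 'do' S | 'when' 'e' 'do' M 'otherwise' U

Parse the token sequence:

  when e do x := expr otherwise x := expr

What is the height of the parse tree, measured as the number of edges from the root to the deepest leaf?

3

[S [M when e do [M x := expr] otherwise [M x := expr]]]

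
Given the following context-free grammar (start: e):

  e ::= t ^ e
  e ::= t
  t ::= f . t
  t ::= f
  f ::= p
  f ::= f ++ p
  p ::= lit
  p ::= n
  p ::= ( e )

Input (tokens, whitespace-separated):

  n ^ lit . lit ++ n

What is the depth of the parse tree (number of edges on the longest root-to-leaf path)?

[e [t [f [p n]]] ^ [e [t [f [p lit]] . [t [f [f [p lit]] ++ [p n]]]]]]

7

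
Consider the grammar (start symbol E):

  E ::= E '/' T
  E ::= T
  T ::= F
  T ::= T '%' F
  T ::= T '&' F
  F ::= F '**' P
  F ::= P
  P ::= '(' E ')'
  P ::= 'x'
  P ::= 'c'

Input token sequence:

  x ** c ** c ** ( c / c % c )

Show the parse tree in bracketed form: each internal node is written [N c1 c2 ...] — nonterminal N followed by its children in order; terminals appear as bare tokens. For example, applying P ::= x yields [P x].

E
T
F
F ** P
F ** P ** P
F ** P ** P ** P
P ** P ** P ** P
x ** P ** P ** P
x ** c ** P ** P
x ** c ** c ** P
x ** c ** c ** ( E )
x ** c ** c ** ( E / T )
x ** c ** c ** ( T / T )
x ** c ** c ** ( F / T )
x ** c ** c ** ( P / T )
x ** c ** c ** ( c / T )
x ** c ** c ** ( c / T % F )
x ** c ** c ** ( c / F % F )
x ** c ** c ** ( c / P % F )
x ** c ** c ** ( c / c % F )
x ** c ** c ** ( c / c % P )
x ** c ** c ** ( c / c % c )

[E [T [F [F [F [F [P x]] ** [P c]] ** [P c]] ** [P ( [E [E [T [F [P c]]]] / [T [T [F [P c]]] % [F [P c]]]] )]]]]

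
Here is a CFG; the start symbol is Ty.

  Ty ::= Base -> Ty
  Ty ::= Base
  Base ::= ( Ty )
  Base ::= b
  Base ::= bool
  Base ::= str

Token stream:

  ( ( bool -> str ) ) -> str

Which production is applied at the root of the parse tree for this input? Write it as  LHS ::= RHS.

[Ty [Base ( [Ty [Base ( [Ty [Base bool] -> [Ty [Base str]]] )]] )] -> [Ty [Base str]]]

Ty ::= Base -> Ty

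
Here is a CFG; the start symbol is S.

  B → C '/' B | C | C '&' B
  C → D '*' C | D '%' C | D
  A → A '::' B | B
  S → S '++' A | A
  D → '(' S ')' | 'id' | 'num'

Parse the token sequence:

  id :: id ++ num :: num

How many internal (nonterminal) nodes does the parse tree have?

[S [S [A [A [B [C [D id]]]] :: [B [C [D id]]]]] ++ [A [A [B [C [D num]]]] :: [B [C [D num]]]]]

18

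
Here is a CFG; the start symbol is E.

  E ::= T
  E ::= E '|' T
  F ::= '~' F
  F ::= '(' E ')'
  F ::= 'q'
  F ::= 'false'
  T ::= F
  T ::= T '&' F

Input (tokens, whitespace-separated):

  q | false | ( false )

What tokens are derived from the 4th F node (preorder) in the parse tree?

false

[E [E [E [T [F q]]] | [T [F false]]] | [T [F ( [E [T [F false]]] )]]]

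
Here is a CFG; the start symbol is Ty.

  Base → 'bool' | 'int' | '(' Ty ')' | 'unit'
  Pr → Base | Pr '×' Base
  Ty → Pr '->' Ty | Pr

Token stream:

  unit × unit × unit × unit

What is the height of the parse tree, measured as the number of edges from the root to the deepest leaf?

[Ty [Pr [Pr [Pr [Pr [Base unit]] × [Base unit]] × [Base unit]] × [Base unit]]]

6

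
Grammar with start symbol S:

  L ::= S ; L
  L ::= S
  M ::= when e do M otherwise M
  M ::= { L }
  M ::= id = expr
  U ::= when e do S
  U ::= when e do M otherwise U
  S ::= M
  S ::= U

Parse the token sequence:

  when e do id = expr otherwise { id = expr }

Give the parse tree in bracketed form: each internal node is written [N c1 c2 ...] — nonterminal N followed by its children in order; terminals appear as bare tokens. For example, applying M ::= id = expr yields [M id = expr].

S
M
when e do M otherwise M
when e do id = expr otherwise M
when e do id = expr otherwise { L }
when e do id = expr otherwise { S }
when e do id = expr otherwise { M }
when e do id = expr otherwise { id = expr }

[S [M when e do [M id = expr] otherwise [M { [L [S [M id = expr]]] }]]]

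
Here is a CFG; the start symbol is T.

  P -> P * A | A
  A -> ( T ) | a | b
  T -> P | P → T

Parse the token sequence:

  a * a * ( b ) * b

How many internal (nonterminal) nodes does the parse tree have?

[T [P [P [P [P [A a]] * [A a]] * [A ( [T [P [A b]]] )]] * [A b]]]

12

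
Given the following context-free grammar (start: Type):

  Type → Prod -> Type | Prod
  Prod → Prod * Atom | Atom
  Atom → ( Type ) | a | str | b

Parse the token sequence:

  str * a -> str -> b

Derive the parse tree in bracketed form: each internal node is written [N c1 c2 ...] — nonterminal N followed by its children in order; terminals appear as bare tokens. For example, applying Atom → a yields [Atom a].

Type
Prod -> Type
Prod * Atom -> Type
Atom * Atom -> Type
str * Atom -> Type
str * a -> Type
str * a -> Prod -> Type
str * a -> Atom -> Type
str * a -> str -> Type
str * a -> str -> Prod
str * a -> str -> Atom
str * a -> str -> b

[Type [Prod [Prod [Atom str]] * [Atom a]] -> [Type [Prod [Atom str]] -> [Type [Prod [Atom b]]]]]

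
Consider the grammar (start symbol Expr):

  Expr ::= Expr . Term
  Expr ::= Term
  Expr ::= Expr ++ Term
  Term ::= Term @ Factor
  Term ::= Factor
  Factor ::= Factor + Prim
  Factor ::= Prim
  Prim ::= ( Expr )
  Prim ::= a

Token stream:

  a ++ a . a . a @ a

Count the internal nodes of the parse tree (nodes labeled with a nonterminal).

19

[Expr [Expr [Expr [Expr [Term [Factor [Prim a]]]] ++ [Term [Factor [Prim a]]]] . [Term [Factor [Prim a]]]] . [Term [Term [Factor [Prim a]]] @ [Factor [Prim a]]]]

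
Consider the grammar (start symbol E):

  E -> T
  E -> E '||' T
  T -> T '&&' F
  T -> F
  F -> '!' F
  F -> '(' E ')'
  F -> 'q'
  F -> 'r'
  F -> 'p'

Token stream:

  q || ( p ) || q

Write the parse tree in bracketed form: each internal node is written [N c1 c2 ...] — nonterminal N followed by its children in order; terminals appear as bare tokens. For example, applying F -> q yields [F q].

[E [E [E [T [F q]]] || [T [F ( [E [T [F p]]] )]]] || [T [F q]]]

E
E || T
E || T || T
T || T || T
F || T || T
q || T || T
q || F || T
q || ( E ) || T
q || ( T ) || T
q || ( F ) || T
q || ( p ) || T
q || ( p ) || F
q || ( p ) || q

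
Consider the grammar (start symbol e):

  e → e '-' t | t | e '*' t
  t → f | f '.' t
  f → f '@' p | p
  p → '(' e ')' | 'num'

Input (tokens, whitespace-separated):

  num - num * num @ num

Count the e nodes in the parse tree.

[e [e [e [t [f [p num]]]] - [t [f [p num]]]] * [t [f [f [p num]] @ [p num]]]]

3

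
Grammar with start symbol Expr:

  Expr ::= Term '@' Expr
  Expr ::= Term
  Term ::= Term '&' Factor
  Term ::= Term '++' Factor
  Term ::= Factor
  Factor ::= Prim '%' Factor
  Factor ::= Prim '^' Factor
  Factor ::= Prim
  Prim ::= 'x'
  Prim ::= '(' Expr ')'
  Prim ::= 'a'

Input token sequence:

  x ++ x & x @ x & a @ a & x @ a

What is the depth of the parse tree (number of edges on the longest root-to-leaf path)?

7

[Expr [Term [Term [Term [Factor [Prim x]]] ++ [Factor [Prim x]]] & [Factor [Prim x]]] @ [Expr [Term [Term [Factor [Prim x]]] & [Factor [Prim a]]] @ [Expr [Term [Term [Factor [Prim a]]] & [Factor [Prim x]]] @ [Expr [Term [Factor [Prim a]]]]]]]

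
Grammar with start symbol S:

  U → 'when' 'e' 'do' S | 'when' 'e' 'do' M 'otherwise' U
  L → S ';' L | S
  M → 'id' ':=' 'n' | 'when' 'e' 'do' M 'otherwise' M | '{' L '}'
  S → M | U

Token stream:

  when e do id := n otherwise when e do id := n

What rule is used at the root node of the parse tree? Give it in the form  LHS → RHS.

[S [U when e do [M id := n] otherwise [U when e do [S [M id := n]]]]]

S → U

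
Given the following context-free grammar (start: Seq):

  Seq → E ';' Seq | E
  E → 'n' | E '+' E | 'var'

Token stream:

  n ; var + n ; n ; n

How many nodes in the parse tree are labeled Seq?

4

[Seq [E n] ; [Seq [E [E var] + [E n]] ; [Seq [E n] ; [Seq [E n]]]]]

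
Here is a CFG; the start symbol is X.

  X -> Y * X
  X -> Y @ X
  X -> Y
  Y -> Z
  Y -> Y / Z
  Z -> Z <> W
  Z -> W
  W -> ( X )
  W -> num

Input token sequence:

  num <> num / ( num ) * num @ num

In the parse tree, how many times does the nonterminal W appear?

[X [Y [Y [Z [Z [W num]] <> [W num]]] / [Z [W ( [X [Y [Z [W num]]]] )]]] * [X [Y [Z [W num]]] @ [X [Y [Z [W num]]]]]]

6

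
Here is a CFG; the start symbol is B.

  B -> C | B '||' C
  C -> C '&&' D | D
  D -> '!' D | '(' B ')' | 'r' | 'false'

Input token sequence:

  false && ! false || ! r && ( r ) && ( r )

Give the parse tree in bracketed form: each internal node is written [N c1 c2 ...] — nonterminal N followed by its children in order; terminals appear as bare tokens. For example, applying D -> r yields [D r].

B
B || C
C || C
C && D || C
D && D || C
false && D || C
false && ! D || C
false && ! false || C
false && ! false || C && D
false && ! false || C && D && D
false && ! false || D && D && D
false && ! false || ! D && D && D
false && ! false || ! r && D && D
false && ! false || ! r && ( B ) && D
false && ! false || ! r && ( C ) && D
false && ! false || ! r && ( D ) && D
false && ! false || ! r && ( r ) && D
false && ! false || ! r && ( r ) && ( B )
false && ! false || ! r && ( r ) && ( C )
false && ! false || ! r && ( r ) && ( D )
false && ! false || ! r && ( r ) && ( r )

[B [B [C [C [D false]] && [D ! [D false]]]] || [C [C [C [D ! [D r]]] && [D ( [B [C [D r]]] )]] && [D ( [B [C [D r]]] )]]]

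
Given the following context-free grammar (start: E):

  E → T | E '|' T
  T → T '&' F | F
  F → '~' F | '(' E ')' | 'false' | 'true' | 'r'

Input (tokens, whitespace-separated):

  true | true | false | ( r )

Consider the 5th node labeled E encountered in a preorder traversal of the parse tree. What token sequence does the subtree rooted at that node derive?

[E [E [E [E [T [F true]]] | [T [F true]]] | [T [F false]]] | [T [F ( [E [T [F r]]] )]]]

r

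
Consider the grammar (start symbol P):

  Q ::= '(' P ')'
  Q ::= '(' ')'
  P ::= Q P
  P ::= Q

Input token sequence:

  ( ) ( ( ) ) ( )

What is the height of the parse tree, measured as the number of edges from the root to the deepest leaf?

5

[P [Q ( )] [P [Q ( [P [Q ( )]] )] [P [Q ( )]]]]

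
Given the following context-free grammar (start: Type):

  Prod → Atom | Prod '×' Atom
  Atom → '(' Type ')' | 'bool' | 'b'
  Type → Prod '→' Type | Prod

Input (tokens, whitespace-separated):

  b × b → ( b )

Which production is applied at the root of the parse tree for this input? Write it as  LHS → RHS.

Type → Prod '→' Type

[Type [Prod [Prod [Atom b]] × [Atom b]] → [Type [Prod [Atom ( [Type [Prod [Atom b]]] )]]]]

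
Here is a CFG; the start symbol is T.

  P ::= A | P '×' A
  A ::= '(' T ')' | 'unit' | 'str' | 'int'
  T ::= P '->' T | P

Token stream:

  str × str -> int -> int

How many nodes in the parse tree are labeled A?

4

[T [P [P [A str]] × [A str]] -> [T [P [A int]] -> [T [P [A int]]]]]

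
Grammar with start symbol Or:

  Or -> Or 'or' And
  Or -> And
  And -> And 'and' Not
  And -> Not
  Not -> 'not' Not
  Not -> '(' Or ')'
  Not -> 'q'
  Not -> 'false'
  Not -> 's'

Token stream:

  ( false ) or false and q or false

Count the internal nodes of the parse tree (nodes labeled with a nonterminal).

[Or [Or [Or [And [Not ( [Or [And [Not false]]] )]]] or [And [And [Not false]] and [Not q]]] or [And [Not false]]]

14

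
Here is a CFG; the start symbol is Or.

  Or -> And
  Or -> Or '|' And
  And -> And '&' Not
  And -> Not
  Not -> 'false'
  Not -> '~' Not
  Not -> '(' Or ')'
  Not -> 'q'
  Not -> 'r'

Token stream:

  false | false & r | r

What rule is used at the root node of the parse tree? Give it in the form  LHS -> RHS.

Or -> Or '|' And

[Or [Or [Or [And [Not false]]] | [And [And [Not false]] & [Not r]]] | [And [Not r]]]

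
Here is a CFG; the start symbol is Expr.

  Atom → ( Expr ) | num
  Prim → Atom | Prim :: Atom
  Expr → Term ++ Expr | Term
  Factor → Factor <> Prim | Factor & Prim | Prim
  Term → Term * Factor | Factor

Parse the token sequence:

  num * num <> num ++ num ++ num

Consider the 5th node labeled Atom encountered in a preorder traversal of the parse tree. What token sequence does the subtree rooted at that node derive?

[Expr [Term [Term [Factor [Prim [Atom num]]]] * [Factor [Factor [Prim [Atom num]]] <> [Prim [Atom num]]]] ++ [Expr [Term [Factor [Prim [Atom num]]]] ++ [Expr [Term [Factor [Prim [Atom num]]]]]]]

num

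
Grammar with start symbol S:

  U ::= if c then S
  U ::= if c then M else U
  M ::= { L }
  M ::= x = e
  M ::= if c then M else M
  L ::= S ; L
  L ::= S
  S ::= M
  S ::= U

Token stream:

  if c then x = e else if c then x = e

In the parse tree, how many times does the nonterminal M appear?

2

[S [U if c then [M x = e] else [U if c then [S [M x = e]]]]]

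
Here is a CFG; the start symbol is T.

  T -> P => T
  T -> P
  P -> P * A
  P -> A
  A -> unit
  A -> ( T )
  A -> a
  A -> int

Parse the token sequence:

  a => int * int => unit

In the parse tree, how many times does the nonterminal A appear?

[T [P [A a]] => [T [P [P [A int]] * [A int]] => [T [P [A unit]]]]]

4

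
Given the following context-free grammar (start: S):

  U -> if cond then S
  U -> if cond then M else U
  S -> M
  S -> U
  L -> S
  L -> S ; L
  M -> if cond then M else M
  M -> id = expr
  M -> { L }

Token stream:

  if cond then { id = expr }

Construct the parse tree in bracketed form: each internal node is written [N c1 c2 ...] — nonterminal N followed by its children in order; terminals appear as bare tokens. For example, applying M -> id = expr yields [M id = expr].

S
U
if cond then S
if cond then M
if cond then { L }
if cond then { S }
if cond then { M }
if cond then { id = expr }

[S [U if cond then [S [M { [L [S [M id = expr]]] }]]]]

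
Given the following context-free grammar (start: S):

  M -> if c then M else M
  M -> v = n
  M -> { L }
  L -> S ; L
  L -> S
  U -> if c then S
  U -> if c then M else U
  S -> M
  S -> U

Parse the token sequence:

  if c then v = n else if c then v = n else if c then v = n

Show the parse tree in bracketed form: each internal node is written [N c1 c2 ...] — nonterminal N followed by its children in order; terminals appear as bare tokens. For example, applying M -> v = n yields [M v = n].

S
U
if c then M else U
if c then v = n else U
if c then v = n else if c then M else U
if c then v = n else if c then v = n else U
if c then v = n else if c then v = n else if c then S
if c then v = n else if c then v = n else if c then M
if c then v = n else if c then v = n else if c then v = n

[S [U if c then [M v = n] else [U if c then [M v = n] else [U if c then [S [M v = n]]]]]]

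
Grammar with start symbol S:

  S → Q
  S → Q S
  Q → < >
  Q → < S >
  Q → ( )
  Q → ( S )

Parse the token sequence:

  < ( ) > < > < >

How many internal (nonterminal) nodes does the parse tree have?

[S [Q < [S [Q ( )]] >] [S [Q < >] [S [Q < >]]]]

8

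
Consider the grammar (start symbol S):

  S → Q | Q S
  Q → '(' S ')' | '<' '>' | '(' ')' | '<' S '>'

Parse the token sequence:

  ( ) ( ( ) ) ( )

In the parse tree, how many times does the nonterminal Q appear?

4

[S [Q ( )] [S [Q ( [S [Q ( )]] )] [S [Q ( )]]]]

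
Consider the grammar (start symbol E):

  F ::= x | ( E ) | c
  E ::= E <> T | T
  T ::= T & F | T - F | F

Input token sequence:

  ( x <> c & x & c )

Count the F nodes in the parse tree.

[E [T [F ( [E [E [T [F x]]] <> [T [T [T [F c]] & [F x]] & [F c]]] )]]]

5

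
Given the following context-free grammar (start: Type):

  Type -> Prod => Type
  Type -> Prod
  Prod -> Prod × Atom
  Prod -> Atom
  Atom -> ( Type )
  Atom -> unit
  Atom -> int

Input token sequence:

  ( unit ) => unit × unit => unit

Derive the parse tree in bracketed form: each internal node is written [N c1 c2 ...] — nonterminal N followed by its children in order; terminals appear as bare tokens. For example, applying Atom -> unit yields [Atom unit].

[Type [Prod [Atom ( [Type [Prod [Atom unit]]] )]] => [Type [Prod [Prod [Atom unit]] × [Atom unit]] => [Type [Prod [Atom unit]]]]]

Type
Prod => Type
Atom => Type
( Type ) => Type
( Prod ) => Type
( Atom ) => Type
( unit ) => Type
( unit ) => Prod => Type
( unit ) => Prod × Atom => Type
( unit ) => Atom × Atom => Type
( unit ) => unit × Atom => Type
( unit ) => unit × unit => Type
( unit ) => unit × unit => Prod
( unit ) => unit × unit => Atom
( unit ) => unit × unit => unit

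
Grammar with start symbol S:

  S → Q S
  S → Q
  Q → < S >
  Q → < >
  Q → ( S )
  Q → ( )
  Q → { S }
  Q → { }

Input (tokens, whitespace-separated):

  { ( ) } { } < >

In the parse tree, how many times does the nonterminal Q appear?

4

[S [Q { [S [Q ( )]] }] [S [Q { }] [S [Q < >]]]]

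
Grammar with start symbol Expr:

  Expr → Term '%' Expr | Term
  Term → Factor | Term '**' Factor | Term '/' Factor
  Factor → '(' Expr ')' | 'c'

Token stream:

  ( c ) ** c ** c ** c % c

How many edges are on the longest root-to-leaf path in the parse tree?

[Expr [Term [Term [Term [Term [Factor ( [Expr [Term [Factor c]]] )]] ** [Factor c]] ** [Factor c]] ** [Factor c]] % [Expr [Term [Factor c]]]]

9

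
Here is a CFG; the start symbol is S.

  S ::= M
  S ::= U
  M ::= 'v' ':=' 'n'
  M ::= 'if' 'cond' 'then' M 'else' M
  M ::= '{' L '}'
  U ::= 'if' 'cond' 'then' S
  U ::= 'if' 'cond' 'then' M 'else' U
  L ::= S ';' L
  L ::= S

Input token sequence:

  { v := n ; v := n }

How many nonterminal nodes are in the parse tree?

8

[S [M { [L [S [M v := n]] ; [L [S [M v := n]]]] }]]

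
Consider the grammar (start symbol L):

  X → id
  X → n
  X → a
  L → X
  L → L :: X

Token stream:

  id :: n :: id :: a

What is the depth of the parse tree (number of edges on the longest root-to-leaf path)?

5

[L [L [L [L [X id]] :: [X n]] :: [X id]] :: [X a]]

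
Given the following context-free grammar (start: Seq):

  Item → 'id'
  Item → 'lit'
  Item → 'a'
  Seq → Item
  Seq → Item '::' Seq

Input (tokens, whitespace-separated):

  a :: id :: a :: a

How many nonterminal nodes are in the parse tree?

8

[Seq [Item a] :: [Seq [Item id] :: [Seq [Item a] :: [Seq [Item a]]]]]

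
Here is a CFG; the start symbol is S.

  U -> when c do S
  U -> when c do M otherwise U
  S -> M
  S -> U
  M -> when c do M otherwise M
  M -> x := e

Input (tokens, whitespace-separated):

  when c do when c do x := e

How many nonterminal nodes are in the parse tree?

[S [U when c do [S [U when c do [S [M x := e]]]]]]

6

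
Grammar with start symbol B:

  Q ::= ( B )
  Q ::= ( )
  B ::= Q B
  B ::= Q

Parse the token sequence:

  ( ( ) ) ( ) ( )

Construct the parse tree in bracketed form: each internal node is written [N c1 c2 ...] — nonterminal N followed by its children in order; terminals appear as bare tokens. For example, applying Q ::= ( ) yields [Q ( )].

[B [Q ( [B [Q ( )]] )] [B [Q ( )] [B [Q ( )]]]]

B
Q B
( B ) B
( Q ) B
( ( ) ) B
( ( ) ) Q B
( ( ) ) ( ) B
( ( ) ) ( ) Q
( ( ) ) ( ) ( )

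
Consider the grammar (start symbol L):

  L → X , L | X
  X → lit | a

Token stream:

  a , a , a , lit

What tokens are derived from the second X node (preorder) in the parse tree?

a

[L [X a] , [L [X a] , [L [X a] , [L [X lit]]]]]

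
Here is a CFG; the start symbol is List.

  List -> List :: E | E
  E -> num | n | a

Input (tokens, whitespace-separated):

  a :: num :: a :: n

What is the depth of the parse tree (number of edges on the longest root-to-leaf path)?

[List [List [List [List [E a]] :: [E num]] :: [E a]] :: [E n]]

5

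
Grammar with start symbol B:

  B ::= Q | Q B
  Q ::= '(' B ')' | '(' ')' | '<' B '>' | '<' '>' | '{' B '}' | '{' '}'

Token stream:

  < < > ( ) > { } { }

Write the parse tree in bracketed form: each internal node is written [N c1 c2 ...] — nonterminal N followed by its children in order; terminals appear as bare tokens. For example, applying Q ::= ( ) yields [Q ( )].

B
Q B
< B > B
< Q B > B
< < > B > B
< < > Q > B
< < > ( ) > B
< < > ( ) > Q B
< < > ( ) > { } B
< < > ( ) > { } Q
< < > ( ) > { } { }

[B [Q < [B [Q < >] [B [Q ( )]]] >] [B [Q { }] [B [Q { }]]]]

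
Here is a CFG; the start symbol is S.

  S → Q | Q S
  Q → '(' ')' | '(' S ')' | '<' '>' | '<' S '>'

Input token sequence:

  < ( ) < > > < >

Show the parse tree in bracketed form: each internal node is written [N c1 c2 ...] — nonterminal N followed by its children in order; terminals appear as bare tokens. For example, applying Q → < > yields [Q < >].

S
Q S
< S > S
< Q S > S
< ( ) S > S
< ( ) Q > S
< ( ) < > > S
< ( ) < > > Q
< ( ) < > > < >

[S [Q < [S [Q ( )] [S [Q < >]]] >] [S [Q < >]]]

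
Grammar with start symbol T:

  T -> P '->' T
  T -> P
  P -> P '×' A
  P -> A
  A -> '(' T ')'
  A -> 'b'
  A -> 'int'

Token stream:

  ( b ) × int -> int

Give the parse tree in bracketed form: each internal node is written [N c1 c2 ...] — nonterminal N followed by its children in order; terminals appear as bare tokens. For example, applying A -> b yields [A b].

[T [P [P [A ( [T [P [A b]]] )]] × [A int]] -> [T [P [A int]]]]

T
P -> T
P × A -> T
A × A -> T
( T ) × A -> T
( P ) × A -> T
( A ) × A -> T
( b ) × A -> T
( b ) × int -> T
( b ) × int -> P
( b ) × int -> A
( b ) × int -> int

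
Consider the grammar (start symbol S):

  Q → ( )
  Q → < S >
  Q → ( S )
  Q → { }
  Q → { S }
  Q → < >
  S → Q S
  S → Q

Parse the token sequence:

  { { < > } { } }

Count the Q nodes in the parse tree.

4

[S [Q { [S [Q { [S [Q < >]] }] [S [Q { }]]] }]]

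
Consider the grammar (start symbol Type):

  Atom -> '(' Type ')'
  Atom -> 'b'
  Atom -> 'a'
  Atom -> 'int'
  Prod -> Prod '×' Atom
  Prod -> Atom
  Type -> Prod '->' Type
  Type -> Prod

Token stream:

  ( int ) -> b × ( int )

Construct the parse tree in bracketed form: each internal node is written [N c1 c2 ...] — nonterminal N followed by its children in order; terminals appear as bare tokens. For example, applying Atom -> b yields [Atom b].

[Type [Prod [Atom ( [Type [Prod [Atom int]]] )]] -> [Type [Prod [Prod [Atom b]] × [Atom ( [Type [Prod [Atom int]]] )]]]]

Type
Prod -> Type
Atom -> Type
( Type ) -> Type
( Prod ) -> Type
( Atom ) -> Type
( int ) -> Type
( int ) -> Prod
( int ) -> Prod × Atom
( int ) -> Atom × Atom
( int ) -> b × Atom
( int ) -> b × ( Type )
( int ) -> b × ( Prod )
( int ) -> b × ( Atom )
( int ) -> b × ( int )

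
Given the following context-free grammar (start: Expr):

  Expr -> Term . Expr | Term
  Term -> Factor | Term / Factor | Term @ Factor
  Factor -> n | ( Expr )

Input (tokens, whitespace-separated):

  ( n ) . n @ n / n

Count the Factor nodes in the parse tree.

[Expr [Term [Factor ( [Expr [Term [Factor n]]] )]] . [Expr [Term [Term [Term [Factor n]] @ [Factor n]] / [Factor n]]]]

5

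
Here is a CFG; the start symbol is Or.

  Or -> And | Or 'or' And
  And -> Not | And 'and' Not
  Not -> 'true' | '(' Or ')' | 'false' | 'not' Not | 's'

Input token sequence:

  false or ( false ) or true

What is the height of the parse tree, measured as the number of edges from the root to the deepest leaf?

[Or [Or [Or [And [Not false]]] or [And [Not ( [Or [And [Not false]]] )]]] or [And [Not true]]]

7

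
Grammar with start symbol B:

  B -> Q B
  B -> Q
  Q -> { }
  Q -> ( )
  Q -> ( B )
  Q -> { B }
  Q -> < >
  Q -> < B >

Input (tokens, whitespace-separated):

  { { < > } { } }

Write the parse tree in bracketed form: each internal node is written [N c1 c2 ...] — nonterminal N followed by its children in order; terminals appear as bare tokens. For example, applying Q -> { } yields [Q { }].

B
Q
{ B }
{ Q B }
{ { B } B }
{ { Q } B }
{ { < > } B }
{ { < > } Q }
{ { < > } { } }

[B [Q { [B [Q { [B [Q < >]] }] [B [Q { }]]] }]]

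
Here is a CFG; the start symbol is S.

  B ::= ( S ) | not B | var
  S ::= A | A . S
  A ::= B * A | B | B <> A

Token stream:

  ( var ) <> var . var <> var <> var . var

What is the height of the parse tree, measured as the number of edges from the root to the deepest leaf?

[S [A [B ( [S [A [B var]]] )] <> [A [B var]]] . [S [A [B var] <> [A [B var] <> [A [B var]]]] . [S [A [B var]]]]]

6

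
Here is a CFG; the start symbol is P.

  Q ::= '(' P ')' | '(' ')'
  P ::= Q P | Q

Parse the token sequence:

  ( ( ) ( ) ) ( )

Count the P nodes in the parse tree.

4

[P [Q ( [P [Q ( )] [P [Q ( )]]] )] [P [Q ( )]]]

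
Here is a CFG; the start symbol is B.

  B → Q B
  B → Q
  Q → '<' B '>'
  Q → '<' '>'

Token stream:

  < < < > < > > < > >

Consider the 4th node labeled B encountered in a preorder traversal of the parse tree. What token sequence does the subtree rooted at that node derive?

< >

[B [Q < [B [Q < [B [Q < >] [B [Q < >]]] >] [B [Q < >]]] >]]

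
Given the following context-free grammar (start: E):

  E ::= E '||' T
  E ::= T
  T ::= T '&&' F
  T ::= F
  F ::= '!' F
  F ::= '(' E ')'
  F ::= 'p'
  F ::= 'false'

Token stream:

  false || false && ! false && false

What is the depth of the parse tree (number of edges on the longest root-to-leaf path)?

[E [E [T [F false]]] || [T [T [T [F false]] && [F ! [F false]]] && [F false]]]

5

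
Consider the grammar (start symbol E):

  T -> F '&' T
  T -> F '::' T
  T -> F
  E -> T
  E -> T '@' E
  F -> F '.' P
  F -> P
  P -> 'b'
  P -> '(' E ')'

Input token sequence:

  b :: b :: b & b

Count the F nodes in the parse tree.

4

[E [T [F [P b]] :: [T [F [P b]] :: [T [F [P b]] & [T [F [P b]]]]]]]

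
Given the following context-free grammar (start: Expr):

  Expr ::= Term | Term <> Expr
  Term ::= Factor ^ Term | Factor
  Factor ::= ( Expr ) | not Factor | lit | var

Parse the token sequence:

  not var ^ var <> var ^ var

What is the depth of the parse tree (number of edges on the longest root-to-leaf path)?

[Expr [Term [Factor not [Factor var]] ^ [Term [Factor var]]] <> [Expr [Term [Factor var] ^ [Term [Factor var]]]]]

5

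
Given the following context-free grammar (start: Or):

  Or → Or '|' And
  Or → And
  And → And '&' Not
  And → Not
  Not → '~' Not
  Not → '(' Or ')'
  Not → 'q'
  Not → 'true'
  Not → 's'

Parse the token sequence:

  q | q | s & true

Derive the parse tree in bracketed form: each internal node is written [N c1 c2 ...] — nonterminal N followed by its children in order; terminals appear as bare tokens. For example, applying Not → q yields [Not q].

Or
Or | And
Or | And | And
And | And | And
Not | And | And
q | And | And
q | Not | And
q | q | And
q | q | And & Not
q | q | Not & Not
q | q | s & Not
q | q | s & true

[Or [Or [Or [And [Not q]]] | [And [Not q]]] | [And [And [Not s]] & [Not true]]]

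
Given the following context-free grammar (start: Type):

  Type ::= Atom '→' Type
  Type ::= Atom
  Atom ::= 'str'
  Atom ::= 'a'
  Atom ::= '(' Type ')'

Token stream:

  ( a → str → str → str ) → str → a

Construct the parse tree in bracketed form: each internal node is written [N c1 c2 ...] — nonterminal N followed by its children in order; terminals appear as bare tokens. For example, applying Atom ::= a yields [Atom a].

[Type [Atom ( [Type [Atom a] → [Type [Atom str] → [Type [Atom str] → [Type [Atom str]]]]] )] → [Type [Atom str] → [Type [Atom a]]]]

Type
Atom → Type
( Type ) → Type
( Atom → Type ) → Type
( a → Type ) → Type
( a → Atom → Type ) → Type
( a → str → Type ) → Type
( a → str → Atom → Type ) → Type
( a → str → str → Type ) → Type
( a → str → str → Atom ) → Type
( a → str → str → str ) → Type
( a → str → str → str ) → Atom → Type
( a → str → str → str ) → str → Type
( a → str → str → str ) → str → Atom
( a → str → str → str ) → str → a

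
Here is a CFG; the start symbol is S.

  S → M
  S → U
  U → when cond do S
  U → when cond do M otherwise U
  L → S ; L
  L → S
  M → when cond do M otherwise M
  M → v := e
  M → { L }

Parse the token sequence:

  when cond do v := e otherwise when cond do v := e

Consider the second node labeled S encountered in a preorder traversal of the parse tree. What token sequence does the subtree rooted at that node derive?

[S [U when cond do [M v := e] otherwise [U when cond do [S [M v := e]]]]]

v := e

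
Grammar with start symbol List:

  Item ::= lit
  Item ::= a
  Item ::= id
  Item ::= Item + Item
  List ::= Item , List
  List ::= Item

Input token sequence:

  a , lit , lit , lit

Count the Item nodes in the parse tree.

4

[List [Item a] , [List [Item lit] , [List [Item lit] , [List [Item lit]]]]]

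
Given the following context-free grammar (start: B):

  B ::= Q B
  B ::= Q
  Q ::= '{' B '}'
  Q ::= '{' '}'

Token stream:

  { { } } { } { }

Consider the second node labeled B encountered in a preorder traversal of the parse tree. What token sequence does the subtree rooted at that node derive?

[B [Q { [B [Q { }]] }] [B [Q { }] [B [Q { }]]]]

{ }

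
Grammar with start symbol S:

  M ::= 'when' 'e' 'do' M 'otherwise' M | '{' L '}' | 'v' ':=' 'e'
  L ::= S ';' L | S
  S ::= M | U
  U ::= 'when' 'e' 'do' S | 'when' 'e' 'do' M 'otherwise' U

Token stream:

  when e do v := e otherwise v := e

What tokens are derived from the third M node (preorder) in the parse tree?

[S [M when e do [M v := e] otherwise [M v := e]]]

v := e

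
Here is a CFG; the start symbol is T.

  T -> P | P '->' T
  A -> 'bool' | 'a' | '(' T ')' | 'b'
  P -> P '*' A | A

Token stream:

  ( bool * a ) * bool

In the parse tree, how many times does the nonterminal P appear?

4

[T [P [P [A ( [T [P [P [A bool]] * [A a]]] )]] * [A bool]]]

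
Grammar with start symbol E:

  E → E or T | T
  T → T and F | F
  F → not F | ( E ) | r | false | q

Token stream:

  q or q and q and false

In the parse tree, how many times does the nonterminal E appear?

2

[E [E [T [F q]]] or [T [T [T [F q]] and [F q]] and [F false]]]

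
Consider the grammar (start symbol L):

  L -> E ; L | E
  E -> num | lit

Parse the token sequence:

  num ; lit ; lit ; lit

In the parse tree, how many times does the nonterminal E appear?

[L [E num] ; [L [E lit] ; [L [E lit] ; [L [E lit]]]]]

4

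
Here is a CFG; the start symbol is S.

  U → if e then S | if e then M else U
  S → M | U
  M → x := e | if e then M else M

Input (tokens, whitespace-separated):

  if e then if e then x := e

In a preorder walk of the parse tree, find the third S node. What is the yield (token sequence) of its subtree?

[S [U if e then [S [U if e then [S [M x := e]]]]]]

x := e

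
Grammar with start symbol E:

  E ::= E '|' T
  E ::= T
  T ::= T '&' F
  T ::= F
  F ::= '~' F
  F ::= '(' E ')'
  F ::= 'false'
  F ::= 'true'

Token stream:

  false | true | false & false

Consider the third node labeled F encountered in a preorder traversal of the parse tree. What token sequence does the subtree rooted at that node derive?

[E [E [E [T [F false]]] | [T [F true]]] | [T [T [F false]] & [F false]]]

false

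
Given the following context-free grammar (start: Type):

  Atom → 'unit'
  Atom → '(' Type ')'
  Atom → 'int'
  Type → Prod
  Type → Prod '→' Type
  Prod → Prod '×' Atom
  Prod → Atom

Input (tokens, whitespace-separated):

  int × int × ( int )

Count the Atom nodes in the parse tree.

[Type [Prod [Prod [Prod [Atom int]] × [Atom int]] × [Atom ( [Type [Prod [Atom int]]] )]]]

4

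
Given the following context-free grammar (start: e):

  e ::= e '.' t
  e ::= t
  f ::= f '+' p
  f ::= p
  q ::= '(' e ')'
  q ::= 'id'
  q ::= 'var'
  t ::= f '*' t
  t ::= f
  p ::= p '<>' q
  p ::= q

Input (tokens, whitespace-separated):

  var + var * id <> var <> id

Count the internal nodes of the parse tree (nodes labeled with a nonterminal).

16

[e [t [f [f [p [q var]]] + [p [q var]]] * [t [f [p [p [p [q id]] <> [q var]] <> [q id]]]]]]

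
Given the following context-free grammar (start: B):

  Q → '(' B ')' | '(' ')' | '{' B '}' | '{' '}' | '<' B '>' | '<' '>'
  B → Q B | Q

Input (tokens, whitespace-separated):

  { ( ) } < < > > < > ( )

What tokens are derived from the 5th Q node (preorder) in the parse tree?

[B [Q { [B [Q ( )]] }] [B [Q < [B [Q < >]] >] [B [Q < >] [B [Q ( )]]]]]

< >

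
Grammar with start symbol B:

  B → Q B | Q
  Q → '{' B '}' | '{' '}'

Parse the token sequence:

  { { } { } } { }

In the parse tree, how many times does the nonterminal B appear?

[B [Q { [B [Q { }] [B [Q { }]]] }] [B [Q { }]]]

4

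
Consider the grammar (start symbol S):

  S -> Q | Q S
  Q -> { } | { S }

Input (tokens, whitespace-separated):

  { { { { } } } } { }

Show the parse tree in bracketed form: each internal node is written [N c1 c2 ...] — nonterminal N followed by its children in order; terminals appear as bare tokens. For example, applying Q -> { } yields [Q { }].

[S [Q { [S [Q { [S [Q { [S [Q { }]] }]] }]] }] [S [Q { }]]]

S
Q S
{ S } S
{ Q } S
{ { S } } S
{ { Q } } S
{ { { S } } } S
{ { { Q } } } S
{ { { { } } } } S
{ { { { } } } } Q
{ { { { } } } } { }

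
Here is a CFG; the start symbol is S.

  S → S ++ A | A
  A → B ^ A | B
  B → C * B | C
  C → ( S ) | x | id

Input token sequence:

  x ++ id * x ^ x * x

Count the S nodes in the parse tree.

[S [S [A [B [C x]]]] ++ [A [B [C id] * [B [C x]]] ^ [A [B [C x] * [B [C x]]]]]]

2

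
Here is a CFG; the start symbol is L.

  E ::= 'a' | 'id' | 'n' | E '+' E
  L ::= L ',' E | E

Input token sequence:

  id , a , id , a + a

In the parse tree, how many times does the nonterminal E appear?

6

[L [L [L [L [E id]] , [E a]] , [E id]] , [E [E a] + [E a]]]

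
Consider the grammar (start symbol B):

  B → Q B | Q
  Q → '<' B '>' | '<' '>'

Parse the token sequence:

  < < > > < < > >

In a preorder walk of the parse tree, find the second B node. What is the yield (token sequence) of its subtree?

[B [Q < [B [Q < >]] >] [B [Q < [B [Q < >]] >]]]

< >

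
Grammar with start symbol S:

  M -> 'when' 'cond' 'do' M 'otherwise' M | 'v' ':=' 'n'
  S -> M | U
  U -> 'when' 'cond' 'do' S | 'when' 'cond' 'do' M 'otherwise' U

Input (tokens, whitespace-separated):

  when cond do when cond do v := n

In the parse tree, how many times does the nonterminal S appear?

[S [U when cond do [S [U when cond do [S [M v := n]]]]]]

3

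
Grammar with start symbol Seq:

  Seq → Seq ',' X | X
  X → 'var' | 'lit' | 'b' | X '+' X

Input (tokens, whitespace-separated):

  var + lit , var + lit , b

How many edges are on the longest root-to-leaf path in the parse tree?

5

[Seq [Seq [Seq [X [X var] + [X lit]]] , [X [X var] + [X lit]]] , [X b]]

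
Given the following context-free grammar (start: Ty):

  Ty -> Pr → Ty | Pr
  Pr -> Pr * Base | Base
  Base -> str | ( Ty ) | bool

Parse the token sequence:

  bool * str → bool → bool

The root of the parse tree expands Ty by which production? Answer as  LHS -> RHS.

[Ty [Pr [Pr [Base bool]] * [Base str]] → [Ty [Pr [Base bool]] → [Ty [Pr [Base bool]]]]]

Ty -> Pr → Ty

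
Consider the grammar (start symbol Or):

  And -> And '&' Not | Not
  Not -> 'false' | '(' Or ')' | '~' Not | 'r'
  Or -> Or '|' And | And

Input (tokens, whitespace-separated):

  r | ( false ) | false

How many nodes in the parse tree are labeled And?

[Or [Or [Or [And [Not r]]] | [And [Not ( [Or [And [Not false]]] )]]] | [And [Not false]]]

4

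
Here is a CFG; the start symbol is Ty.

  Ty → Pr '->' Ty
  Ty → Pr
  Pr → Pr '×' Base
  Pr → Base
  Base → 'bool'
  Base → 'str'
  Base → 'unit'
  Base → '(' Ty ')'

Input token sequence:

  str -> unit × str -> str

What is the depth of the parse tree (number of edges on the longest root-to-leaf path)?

[Ty [Pr [Base str]] -> [Ty [Pr [Pr [Base unit]] × [Base str]] -> [Ty [Pr [Base str]]]]]

5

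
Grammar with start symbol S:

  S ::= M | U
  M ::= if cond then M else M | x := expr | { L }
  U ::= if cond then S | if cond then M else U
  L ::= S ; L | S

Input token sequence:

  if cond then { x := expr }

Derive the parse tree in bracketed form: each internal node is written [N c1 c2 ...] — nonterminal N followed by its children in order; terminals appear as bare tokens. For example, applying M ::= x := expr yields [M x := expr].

S
U
if cond then S
if cond then M
if cond then { L }
if cond then { S }
if cond then { M }
if cond then { x := expr }

[S [U if cond then [S [M { [L [S [M x := expr]]] }]]]]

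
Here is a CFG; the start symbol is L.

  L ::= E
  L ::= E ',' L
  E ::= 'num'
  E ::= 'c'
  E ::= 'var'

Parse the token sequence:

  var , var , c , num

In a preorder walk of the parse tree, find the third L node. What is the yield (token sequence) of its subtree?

c , num

[L [E var] , [L [E var] , [L [E c] , [L [E num]]]]]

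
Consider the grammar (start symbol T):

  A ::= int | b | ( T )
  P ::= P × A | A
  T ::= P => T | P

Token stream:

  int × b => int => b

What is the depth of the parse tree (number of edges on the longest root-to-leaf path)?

5

[T [P [P [A int]] × [A b]] => [T [P [A int]] => [T [P [A b]]]]]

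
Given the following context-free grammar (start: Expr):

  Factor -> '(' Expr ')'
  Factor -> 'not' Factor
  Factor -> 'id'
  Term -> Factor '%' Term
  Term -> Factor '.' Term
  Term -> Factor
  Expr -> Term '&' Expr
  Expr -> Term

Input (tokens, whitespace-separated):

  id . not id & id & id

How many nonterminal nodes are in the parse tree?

12

[Expr [Term [Factor id] . [Term [Factor not [Factor id]]]] & [Expr [Term [Factor id]] & [Expr [Term [Factor id]]]]]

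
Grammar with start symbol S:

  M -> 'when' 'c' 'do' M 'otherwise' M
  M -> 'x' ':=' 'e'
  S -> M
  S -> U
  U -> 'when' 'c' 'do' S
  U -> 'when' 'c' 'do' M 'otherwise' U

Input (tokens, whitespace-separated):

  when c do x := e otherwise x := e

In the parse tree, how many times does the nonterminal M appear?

[S [M when c do [M x := e] otherwise [M x := e]]]

3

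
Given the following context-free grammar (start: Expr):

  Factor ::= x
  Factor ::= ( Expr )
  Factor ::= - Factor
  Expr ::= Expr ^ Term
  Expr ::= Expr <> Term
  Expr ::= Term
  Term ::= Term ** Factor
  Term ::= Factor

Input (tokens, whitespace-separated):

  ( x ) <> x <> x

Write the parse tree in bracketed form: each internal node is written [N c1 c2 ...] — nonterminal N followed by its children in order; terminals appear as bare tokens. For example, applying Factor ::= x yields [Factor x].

[Expr [Expr [Expr [Term [Factor ( [Expr [Term [Factor x]]] )]]] <> [Term [Factor x]]] <> [Term [Factor x]]]

Expr
Expr <> Term
Expr <> Term <> Term
Term <> Term <> Term
Factor <> Term <> Term
( Expr ) <> Term <> Term
( Term ) <> Term <> Term
( Factor ) <> Term <> Term
( x ) <> Term <> Term
( x ) <> Factor <> Term
( x ) <> x <> Term
( x ) <> x <> Factor
( x ) <> x <> x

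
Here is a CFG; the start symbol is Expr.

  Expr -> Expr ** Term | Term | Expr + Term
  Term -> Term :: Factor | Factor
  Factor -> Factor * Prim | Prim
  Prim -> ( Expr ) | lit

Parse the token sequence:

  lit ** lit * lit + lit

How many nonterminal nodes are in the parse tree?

[Expr [Expr [Expr [Term [Factor [Prim lit]]]] ** [Term [Factor [Factor [Prim lit]] * [Prim lit]]]] + [Term [Factor [Prim lit]]]]

14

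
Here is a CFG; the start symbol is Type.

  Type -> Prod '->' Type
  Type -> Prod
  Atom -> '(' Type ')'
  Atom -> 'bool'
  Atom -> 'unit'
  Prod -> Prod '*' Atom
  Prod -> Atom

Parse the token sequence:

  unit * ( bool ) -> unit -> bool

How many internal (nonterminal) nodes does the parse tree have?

14

[Type [Prod [Prod [Atom unit]] * [Atom ( [Type [Prod [Atom bool]]] )]] -> [Type [Prod [Atom unit]] -> [Type [Prod [Atom bool]]]]]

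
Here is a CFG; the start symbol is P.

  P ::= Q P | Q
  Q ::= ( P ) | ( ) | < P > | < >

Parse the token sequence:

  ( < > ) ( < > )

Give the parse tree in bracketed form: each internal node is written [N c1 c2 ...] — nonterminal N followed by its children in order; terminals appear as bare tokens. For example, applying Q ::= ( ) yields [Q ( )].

P
Q P
( P ) P
( Q ) P
( < > ) P
( < > ) Q
( < > ) ( P )
( < > ) ( Q )
( < > ) ( < > )

[P [Q ( [P [Q < >]] )] [P [Q ( [P [Q < >]] )]]]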